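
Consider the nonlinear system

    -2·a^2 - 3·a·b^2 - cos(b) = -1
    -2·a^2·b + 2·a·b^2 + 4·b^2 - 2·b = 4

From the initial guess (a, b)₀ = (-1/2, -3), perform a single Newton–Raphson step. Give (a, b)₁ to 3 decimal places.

At (-1/2, -3): F = (14.98999, 30.500).
Jacobian J = [[-4·a - 3·b^2, -6·a·b + sin(b)], [-4·a·b + 2·b^2, -2·a^2 + 4·a·b + 8·b - 2]].
At the point, J = [[-25.000, -9.14112], [12.000, -20.500]] (det J = 622.19344).
Solving J·Δ = −F gives Δ = (0.046, 1.515).
Then the next iterate is (a, b)₁ = (-0.454, -1.485).

(-0.454, -1.485)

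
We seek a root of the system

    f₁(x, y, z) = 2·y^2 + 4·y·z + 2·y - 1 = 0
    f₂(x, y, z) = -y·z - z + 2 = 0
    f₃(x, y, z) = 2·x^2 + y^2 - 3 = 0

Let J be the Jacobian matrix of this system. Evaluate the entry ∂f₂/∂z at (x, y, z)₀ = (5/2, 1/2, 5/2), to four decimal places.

-1.5000

∂f₂/∂z = -y - 1.
At (5/2, 1/2, 5/2) this is -1.5000.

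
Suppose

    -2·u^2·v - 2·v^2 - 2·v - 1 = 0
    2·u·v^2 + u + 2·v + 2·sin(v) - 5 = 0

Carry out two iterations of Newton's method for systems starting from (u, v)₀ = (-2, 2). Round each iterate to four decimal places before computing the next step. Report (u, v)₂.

(-0.2892, 0.6158)

At (-2, 2): F = (-29.0000, -17.181405).
Jacobian J = [[-4·u·v, -2·u^2 - 4·v - 2], [2·v^2 + 1, 4·u·v + 2·cos(v) + 2]].
At the point, J = [[16.0000, -18.0000], [9.0000, -14.832294]] (det J = -75.316699).
Solving J·Δ = −F gives Δ = (1.6048, -0.1846).
Then the next iterate is (u, v)₁ = (-0.3952, 1.8154).
Round to (-0.3952, 1.8154) and repeat: F = (-11.789224, -2.428836), J = [[2.869784, -9.573966], [7.591354, -1.354128]].
Δ = (0.1060, -1.1996), so (u, v)₂ = (-0.2892, 0.6158).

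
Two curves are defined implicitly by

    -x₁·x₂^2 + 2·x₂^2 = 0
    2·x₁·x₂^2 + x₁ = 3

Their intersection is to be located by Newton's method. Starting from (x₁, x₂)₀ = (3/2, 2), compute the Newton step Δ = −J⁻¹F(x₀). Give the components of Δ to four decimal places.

At (3/2, 2): F = (2.0000, 10.5000).
Jacobian J = [[-x₂^2, -2·x₁·x₂ + 4·x₂], [2·x₂^2 + 1, 4·x₁·x₂]].
At the point, J = [[-4.0000, 2.0000], [9.0000, 12.0000]] (det J = -66.0000).
Solving J·Δ = −F gives Δ = (0.0455, -0.9091).

(0.0455, -0.9091)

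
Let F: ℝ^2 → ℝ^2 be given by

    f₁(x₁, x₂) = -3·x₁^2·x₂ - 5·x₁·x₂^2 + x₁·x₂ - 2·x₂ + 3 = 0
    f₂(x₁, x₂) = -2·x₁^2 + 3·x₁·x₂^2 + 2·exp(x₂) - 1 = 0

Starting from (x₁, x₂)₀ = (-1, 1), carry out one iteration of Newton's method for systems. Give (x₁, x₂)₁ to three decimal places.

(-0.961, 0.481)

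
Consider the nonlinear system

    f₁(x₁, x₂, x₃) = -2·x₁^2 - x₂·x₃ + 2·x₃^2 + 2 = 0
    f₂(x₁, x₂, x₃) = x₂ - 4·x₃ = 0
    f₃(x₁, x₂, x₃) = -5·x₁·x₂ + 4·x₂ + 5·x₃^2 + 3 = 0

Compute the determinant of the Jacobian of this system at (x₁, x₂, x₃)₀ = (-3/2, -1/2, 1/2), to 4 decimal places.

304.7500

J = [[-4·x₁, -x₃, -x₂ + 4·x₃], [0, 1, -4], [-5·x₂, -5·x₁ + 4, 10·x₃]].
At the point, J = [[6.0000, -0.5000, 2.5000], [0.0000, 1.0000, -4.0000], [2.5000, 11.5000, 5.0000]].
det J = 304.7500.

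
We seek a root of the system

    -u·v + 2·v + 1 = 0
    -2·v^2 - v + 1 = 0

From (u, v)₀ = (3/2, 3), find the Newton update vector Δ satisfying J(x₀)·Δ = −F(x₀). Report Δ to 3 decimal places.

(0.577, -1.538)

At (3/2, 3): F = (2.500, -20.000).
Jacobian J = [[-v, -u + 2], [0, -4·v - 1]].
At the point, J = [[-3.000, 0.500], [0.000, -13.000]] (det J = 39.000).
Solving J·Δ = −F gives Δ = (0.577, -1.538).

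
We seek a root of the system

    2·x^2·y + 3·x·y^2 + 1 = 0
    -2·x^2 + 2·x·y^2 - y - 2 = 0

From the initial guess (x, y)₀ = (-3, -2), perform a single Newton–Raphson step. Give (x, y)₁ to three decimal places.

(-0.480, -2.365)

At (-3, -2): F = (-71.000, -42.000).
Jacobian J = [[4·x·y + 3·y^2, 2·x^2 + 6·x·y], [-4·x + 2·y^2, 4·x·y - 1]].
At the point, J = [[36.000, 54.000], [20.000, 23.000]] (det J = -252.000).
Solving J·Δ = −F gives Δ = (2.520, -0.365).
Then the next iterate is (x, y)₁ = (-0.480, -2.365).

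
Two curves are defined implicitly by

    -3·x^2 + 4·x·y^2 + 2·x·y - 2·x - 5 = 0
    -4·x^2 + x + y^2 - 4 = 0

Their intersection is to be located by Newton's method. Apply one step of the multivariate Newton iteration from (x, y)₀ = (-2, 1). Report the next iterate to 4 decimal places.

(-0.7366, 0.7608)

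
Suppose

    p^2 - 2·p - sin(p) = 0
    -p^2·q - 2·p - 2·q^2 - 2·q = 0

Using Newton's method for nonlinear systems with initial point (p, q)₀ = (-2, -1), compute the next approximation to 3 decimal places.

At (-2, -1): F = (8.90930, 8.000).
Jacobian J = [[2·p - cos(p) - 2, 0], [-2·p·q - 2, -p^2 - 4·q - 2]].
At the point, J = [[-5.58385, 0.000], [-6.000, -2.000]] (det J = 11.16771).
Solving J·Δ = −F gives Δ = (1.596, -0.787).
Then the next iterate is (p, q)₁ = (-0.404, -1.787).

(-0.404, -1.787)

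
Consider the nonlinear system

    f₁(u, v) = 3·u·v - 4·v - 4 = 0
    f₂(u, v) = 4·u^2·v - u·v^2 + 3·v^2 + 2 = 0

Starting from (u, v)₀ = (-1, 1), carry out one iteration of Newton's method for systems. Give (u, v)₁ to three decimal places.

(-3.296, -1.556)

At (-1, 1): F = (-11.000, 10.000).
Jacobian J = [[3·v, 3·u - 4], [8·u·v - v^2, 4·u^2 - 2·u·v + 6·v]].
At the point, J = [[3.000, -7.000], [-9.000, 12.000]] (det J = -27.000).
Solving J·Δ = −F gives Δ = (-2.296, -2.556).
Then the next iterate is (u, v)₁ = (-3.296, -1.556).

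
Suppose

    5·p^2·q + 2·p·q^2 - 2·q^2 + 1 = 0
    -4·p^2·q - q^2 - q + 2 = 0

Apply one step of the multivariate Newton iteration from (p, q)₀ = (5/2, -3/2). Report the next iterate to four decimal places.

At (5/2, -3/2): F = (-39.1250, 38.7500).
Jacobian J = [[10·p·q + 2·q^2, 5·p^2 + 4·p·q - 4·q], [-8·p·q, -4·p^2 - 2·q - 1]].
At the point, J = [[-33.0000, 22.2500], [30.0000, -23.0000]] (det J = 91.5000).
Solving J·Δ = −F gives Δ = (-0.4119, 1.1475).
Then the next iterate is (p, q)₁ = (2.0881, -0.3525).

(2.0881, -0.3525)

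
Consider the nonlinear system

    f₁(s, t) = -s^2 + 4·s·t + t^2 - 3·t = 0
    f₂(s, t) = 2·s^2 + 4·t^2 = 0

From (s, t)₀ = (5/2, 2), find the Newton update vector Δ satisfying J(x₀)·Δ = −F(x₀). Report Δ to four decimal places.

At (5/2, 2): F = (11.7500, 28.5000).
Jacobian J = [[-2·s + 4·t, 4·s + 2·t - 3], [4·s, 8·t]].
At the point, J = [[3.0000, 11.0000], [10.0000, 16.0000]] (det J = -62.0000).
Solving J·Δ = −F gives Δ = (-2.0242, -0.5161).

(-2.0242, -0.5161)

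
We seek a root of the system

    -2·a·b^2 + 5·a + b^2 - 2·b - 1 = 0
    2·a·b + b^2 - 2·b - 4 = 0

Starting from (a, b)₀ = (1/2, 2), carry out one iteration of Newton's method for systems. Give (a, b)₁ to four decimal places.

(-11.0000, 18.0000)

At (1/2, 2): F = (-2.5000, -2.0000).
Jacobian J = [[-2·b^2 + 5, -4·a·b + 2·b - 2], [2·b, 2·a + 2·b - 2]].
At the point, J = [[-3.0000, -2.0000], [4.0000, 3.0000]] (det J = -1.0000).
Solving J·Δ = −F gives Δ = (-11.5000, 16.0000).
Then the next iterate is (a, b)₁ = (-11.0000, 18.0000).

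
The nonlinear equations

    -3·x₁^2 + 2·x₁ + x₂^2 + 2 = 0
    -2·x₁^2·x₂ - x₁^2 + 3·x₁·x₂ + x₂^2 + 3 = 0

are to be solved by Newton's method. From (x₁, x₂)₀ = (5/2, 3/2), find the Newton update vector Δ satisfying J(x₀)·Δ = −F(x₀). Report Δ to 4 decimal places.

At (5/2, 3/2): F = (-9.5000, -8.5000).
Jacobian J = [[-6·x₁ + 2, 2·x₂], [-4·x₁·x₂ - 2·x₁ + 3·x₂, -2·x₁^2 + 3·x₁ + 2·x₂]].
At the point, J = [[-13.0000, 3.0000], [-15.5000, -2.0000]] (det J = 72.5000).
Solving J·Δ = −F gives Δ = (-0.6138, 0.5069).

(-0.6138, 0.5069)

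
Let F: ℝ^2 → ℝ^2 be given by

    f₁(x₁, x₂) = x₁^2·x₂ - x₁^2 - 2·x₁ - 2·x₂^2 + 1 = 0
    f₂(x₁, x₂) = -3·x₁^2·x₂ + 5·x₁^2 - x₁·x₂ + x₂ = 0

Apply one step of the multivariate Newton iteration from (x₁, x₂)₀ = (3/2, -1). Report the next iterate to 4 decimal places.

(0.9504, -0.3435)

At (3/2, -1): F = (-8.5000, 18.5000).
Jacobian J = [[2·x₁·x₂ - 2·x₁ - 2, x₁^2 - 4·x₂], [-6·x₁·x₂ + 10·x₁ - x₂, -3·x₁^2 - x₁ + 1]].
At the point, J = [[-8.0000, 6.2500], [25.0000, -7.2500]] (det J = -98.2500).
Solving J·Δ = −F gives Δ = (-0.5496, 0.6565).
Then the next iterate is (x₁, x₂)₁ = (0.9504, -0.3435).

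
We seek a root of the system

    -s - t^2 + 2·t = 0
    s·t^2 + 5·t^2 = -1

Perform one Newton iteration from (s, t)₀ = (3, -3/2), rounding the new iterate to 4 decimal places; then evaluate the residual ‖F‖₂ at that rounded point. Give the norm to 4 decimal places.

At (3, -3/2): F = (-8.2500, 19.0000).
Jacobian J = [[-1, -2·t + 2], [t^2, 2·s·t + 10·t]].
At the point, J = [[-1.0000, 5.0000], [2.2500, -24.0000]] (det J = 12.7500).
Solving J·Δ = −F gives Δ = (-8.0784, 0.0343).
Then the next iterate is (s, t)₁ = (-5.0784, -1.4657).
Re-evaluating at (-5.0784, -1.4657): F = (-0.001276, 0.831575), so ‖F‖₂ = 0.8316.

0.8316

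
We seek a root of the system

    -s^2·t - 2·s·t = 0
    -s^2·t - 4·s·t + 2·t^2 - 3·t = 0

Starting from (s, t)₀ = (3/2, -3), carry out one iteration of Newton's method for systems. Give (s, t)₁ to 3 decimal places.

At (3/2, -3): F = (15.750, 51.750).
Jacobian J = [[-2·s·t - 2·t, -s^2 - 2·s], [-2·s·t - 4·t, -s^2 - 4·s + 4·t - 3]].
At the point, J = [[15.000, -5.250], [21.000, -23.250]] (det J = -238.500).
Solving J·Δ = −F gives Δ = (-0.396, 1.868).
Then the next iterate is (s, t)₁ = (1.104, -1.132).

(1.104, -1.132)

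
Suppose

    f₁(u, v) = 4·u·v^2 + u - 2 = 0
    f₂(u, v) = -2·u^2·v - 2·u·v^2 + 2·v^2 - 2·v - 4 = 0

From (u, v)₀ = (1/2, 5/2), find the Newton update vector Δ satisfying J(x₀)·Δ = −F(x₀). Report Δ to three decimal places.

At (1/2, 5/2): F = (11.000, -4.000).
Jacobian J = [[4·v^2 + 1, 8·u·v], [-4·u·v - 2·v^2, -2·u^2 - 4·u·v + 4·v - 2]].
At the point, J = [[26.000, 10.000], [-17.500, 2.500]] (det J = 240.000).
Solving J·Δ = −F gives Δ = (-0.281, -0.369).

(-0.281, -0.369)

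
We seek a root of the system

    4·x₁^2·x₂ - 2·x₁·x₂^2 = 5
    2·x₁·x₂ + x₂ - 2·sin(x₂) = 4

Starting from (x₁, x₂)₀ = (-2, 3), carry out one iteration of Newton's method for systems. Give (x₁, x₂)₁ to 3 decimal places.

(0.610, 5.332)

At (-2, 3): F = (79.000, -13.28224).
Jacobian J = [[8·x₁·x₂ - 2·x₂^2, 4·x₁^2 - 4·x₁·x₂], [2·x₂, 2·x₁ - 2·cos(x₂) + 1]].
At the point, J = [[-66.000, 40.000], [6.000, -1.02002]] (det J = -172.67901).
Solving J·Δ = −F gives Δ = (2.610, 2.332).
Then the next iterate is (x₁, x₂)₁ = (0.610, 5.332).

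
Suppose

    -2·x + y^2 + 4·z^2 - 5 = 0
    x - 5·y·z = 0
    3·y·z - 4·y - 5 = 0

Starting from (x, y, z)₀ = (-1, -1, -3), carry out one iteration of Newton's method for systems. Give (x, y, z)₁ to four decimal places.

(4.3233, -0.6015, -2.0602)

At (-1, -1, -3): F = (34.0000, -16.0000, 8.0000).
Jacobian J = [[-2, 2·y, 8·z], [1, -5·z, -5·y], [0, 3·z - 4, 3·y]].
At the point, J = [[-2.0000, -2.0000, -24.0000], [1.0000, 15.0000, 5.0000], [0.0000, -13.0000, -3.0000]] (det J = 266.0000).
Solving J·Δ = −F gives Δ = (5.3233, 0.3985, 0.9398).
Then the next iterate is (x, y, z)₁ = (4.3233, -0.6015, -2.0602).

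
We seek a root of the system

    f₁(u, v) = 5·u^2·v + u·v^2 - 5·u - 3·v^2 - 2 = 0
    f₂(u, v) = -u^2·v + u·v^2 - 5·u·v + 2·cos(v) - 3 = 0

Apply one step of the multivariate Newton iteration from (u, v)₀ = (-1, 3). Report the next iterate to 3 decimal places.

At (-1, 3): F = (-18.000, -1.97998).
Jacobian J = [[10·u·v + v^2 - 5, 5·u^2 + 2·u·v - 6·v], [-2·u·v + v^2 - 5·v, -u^2 + 2·u·v - 5·u - 2·sin(v)]].
At the point, J = [[-26.000, -19.000], [0.000, -2.28224]] (det J = 59.33824).
Solving J·Δ = −F gives Δ = (-0.058, -0.868).
Then the next iterate is (u, v)₁ = (-1.058, 2.132).

(-1.058, 2.132)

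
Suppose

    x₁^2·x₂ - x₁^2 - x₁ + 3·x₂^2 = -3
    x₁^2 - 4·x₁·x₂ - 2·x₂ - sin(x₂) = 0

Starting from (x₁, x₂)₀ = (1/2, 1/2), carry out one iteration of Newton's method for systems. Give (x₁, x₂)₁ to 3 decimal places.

(1.257, -0.112)

At (1/2, 1/2): F = (3.125, -2.22943).
Jacobian J = [[2·x₁·x₂ - 2·x₁ - 1, x₁^2 + 6·x₂], [2·x₁ - 4·x₂, -4·x₁ - cos(x₂) - 2]].
At the point, J = [[-1.500, 3.250], [-1.000, -4.87758]] (det J = 10.56637).
Solving J·Δ = −F gives Δ = (0.757, -0.612).
Then the next iterate is (x₁, x₂)₁ = (1.257, -0.112).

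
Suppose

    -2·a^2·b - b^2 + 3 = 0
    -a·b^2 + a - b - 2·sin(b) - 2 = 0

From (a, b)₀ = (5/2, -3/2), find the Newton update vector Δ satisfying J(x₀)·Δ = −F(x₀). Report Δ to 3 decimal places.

At (5/2, -3/2): F = (19.500, -1.63001).
Jacobian J = [[-4·a·b, -2·a^2 - 2·b], [-b^2 + 1, -2·a·b - 2·cos(b) - 1]].
At the point, J = [[15.000, -9.500], [-1.250, 6.35853]] (det J = 83.50288).
Solving J·Δ = −F gives Δ = (-1.299, 0.001).

(-1.299, 0.001)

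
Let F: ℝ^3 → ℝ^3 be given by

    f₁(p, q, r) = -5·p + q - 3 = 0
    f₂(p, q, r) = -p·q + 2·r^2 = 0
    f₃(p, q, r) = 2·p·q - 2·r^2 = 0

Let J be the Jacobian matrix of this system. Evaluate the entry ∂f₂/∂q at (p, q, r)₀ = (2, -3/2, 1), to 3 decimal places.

∂f₂/∂q = -p.
At (2, -3/2, 1) this is -2.000.

-2.000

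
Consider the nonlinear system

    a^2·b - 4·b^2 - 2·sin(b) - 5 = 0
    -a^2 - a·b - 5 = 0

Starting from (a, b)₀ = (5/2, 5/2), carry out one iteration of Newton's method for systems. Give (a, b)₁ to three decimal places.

(1.081, -0.242)

At (5/2, 5/2): F = (-15.57194, -17.500).
Jacobian J = [[2·a·b, a^2 - 8·b - 2·cos(b)], [-2·a - b, -a]].
At the point, J = [[12.500, -12.14771], [-7.500, -2.500]] (det J = -122.35785).
Solving J·Δ = −F gives Δ = (-1.419, -2.742).
Then the next iterate is (a, b)₁ = (1.081, -0.242).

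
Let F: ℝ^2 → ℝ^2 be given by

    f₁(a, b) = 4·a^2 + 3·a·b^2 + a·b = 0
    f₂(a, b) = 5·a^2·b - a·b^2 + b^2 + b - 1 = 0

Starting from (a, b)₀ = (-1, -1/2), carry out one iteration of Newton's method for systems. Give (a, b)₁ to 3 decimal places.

(-0.457, -0.270)

At (-1, -1/2): F = (3.750, -3.500).
Jacobian J = [[8·a + 3·b^2 + b, 6·a·b + a], [10·a·b - b^2, 5·a^2 - 2·a·b + 2·b + 1]].
At the point, J = [[-7.750, 2.000], [4.750, 4.000]] (det J = -40.500).
Solving J·Δ = −F gives Δ = (0.543, 0.230).
Then the next iterate is (a, b)₁ = (-0.457, -0.270).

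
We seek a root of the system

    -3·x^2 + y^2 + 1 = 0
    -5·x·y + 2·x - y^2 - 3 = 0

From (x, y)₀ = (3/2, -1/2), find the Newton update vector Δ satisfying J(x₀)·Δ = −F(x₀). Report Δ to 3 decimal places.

(-0.623, 0.107)

At (3/2, -1/2): F = (-5.500, 3.500).
Jacobian J = [[-6·x, 2·y], [-5·y + 2, -5·x - 2·y]].
At the point, J = [[-9.000, -1.000], [4.500, -6.500]] (det J = 63.000).
Solving J·Δ = −F gives Δ = (-0.623, 0.107).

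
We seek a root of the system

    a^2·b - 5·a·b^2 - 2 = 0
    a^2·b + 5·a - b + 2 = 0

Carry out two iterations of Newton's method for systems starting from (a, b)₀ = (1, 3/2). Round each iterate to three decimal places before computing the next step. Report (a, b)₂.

At (1, 3/2): F = (-11.750, 7.000).
Jacobian J = [[2·a·b - 5·b^2, a^2 - 10·a·b], [2·a·b + 5, a^2 - 1]].
At the point, J = [[-8.250, -14.000], [8.000, 0.000]] (det J = 112.000).
Solving J·Δ = −F gives Δ = (-0.875, -0.324).
Then the next iterate is (a, b)₁ = (0.125, 1.176).
Round to (0.125, 1.176) and repeat: F = (-2.84598, 1.46738), J = [[-6.62088, -1.45437], [5.294, -0.98438]].
Δ = (-0.347, -0.376), so (a, b)₂ = (-0.222, 0.800).

(-0.222, 0.800)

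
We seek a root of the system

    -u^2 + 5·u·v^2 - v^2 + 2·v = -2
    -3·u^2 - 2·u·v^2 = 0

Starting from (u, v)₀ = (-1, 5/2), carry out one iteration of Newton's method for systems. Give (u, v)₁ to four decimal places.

(-0.6744, 1.7616)

At (-1, 5/2): F = (-31.5000, 9.5000).
Jacobian J = [[-2·u + 5·v^2, 10·u·v - 2·v + 2], [-6·u - 2·v^2, -4·u·v]].
At the point, J = [[33.2500, -28.0000], [-6.5000, 10.0000]] (det J = 150.5000).
Solving J·Δ = −F gives Δ = (0.3256, -0.7384).
Then the next iterate is (u, v)₁ = (-0.6744, 1.7616).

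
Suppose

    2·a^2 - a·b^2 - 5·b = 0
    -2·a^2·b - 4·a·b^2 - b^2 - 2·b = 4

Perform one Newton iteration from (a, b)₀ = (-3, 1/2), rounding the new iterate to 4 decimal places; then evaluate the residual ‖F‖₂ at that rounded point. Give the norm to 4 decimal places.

6.4970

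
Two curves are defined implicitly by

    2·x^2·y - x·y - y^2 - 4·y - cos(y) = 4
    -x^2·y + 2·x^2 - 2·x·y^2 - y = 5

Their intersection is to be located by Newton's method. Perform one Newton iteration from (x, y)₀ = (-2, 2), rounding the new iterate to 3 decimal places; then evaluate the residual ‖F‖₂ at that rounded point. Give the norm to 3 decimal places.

2.372

At (-2, 2): F = (4.41615, 9.000).
Jacobian J = [[4·x·y - y, 2·x^2 - x - 2·y + sin(y) - 4], [-2·x·y + 4·x - 2·y^2, -x^2 - 4·x·y - 1]].
At the point, J = [[-18.000, 2.90930], [-8.000, 11.000]] (det J = -174.72562).
Solving J·Δ = −F gives Δ = (0.128, -0.725).
Then the next iterate is (x, y)₁ = (-1.872, 1.275).
Re-evaluating at (-1.872, 1.275): F = (0.30585, 2.35202), so ‖F‖₂ = 2.372.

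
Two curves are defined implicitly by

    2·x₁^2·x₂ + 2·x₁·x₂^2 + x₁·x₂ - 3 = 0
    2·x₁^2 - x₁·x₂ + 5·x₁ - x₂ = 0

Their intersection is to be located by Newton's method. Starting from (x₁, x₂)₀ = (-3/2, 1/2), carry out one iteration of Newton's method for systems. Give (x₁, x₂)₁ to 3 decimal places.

At (-3/2, 1/2): F = (-2.250, -2.750).
Jacobian J = [[4·x₁·x₂ + 2·x₂^2 + x₂, 2·x₁^2 + 4·x₁·x₂ + x₁], [4·x₁ - x₂ + 5, -x₁ - 1]].
At the point, J = [[-2.000, 0.000], [-1.500, 0.500]] (det J = -1.000).
Solving J·Δ = −F gives Δ = (-1.125, 2.125).
Then the next iterate is (x₁, x₂)₁ = (-2.625, 2.625).

(-2.625, 2.625)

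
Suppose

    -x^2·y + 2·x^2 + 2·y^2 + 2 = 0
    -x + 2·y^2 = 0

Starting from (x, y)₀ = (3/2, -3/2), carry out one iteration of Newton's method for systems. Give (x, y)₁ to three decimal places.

At (3/2, -3/2): F = (14.375, 3.000).
Jacobian J = [[-2·x·y + 4·x, -x^2 + 4·y], [-1, 4·y]].
At the point, J = [[10.500, -8.250], [-1.000, -6.000]] (det J = -71.250).
Solving J·Δ = −F gives Δ = (-0.863, 0.644).
Then the next iterate is (x, y)₁ = (0.637, -0.856).

(0.637, -0.856)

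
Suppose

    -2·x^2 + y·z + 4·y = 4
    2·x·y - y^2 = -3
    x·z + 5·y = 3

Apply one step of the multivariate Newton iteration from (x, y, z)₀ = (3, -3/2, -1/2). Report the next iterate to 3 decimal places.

(0.293, -1.486, 3.025)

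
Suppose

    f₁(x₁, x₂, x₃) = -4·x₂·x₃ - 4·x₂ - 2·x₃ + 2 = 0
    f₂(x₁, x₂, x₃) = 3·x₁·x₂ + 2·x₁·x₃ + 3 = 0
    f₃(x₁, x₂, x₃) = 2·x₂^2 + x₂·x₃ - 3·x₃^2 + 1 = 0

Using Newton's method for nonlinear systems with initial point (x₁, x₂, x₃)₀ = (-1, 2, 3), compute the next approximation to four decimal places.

(-0.8292, 0.7541, 1.3934)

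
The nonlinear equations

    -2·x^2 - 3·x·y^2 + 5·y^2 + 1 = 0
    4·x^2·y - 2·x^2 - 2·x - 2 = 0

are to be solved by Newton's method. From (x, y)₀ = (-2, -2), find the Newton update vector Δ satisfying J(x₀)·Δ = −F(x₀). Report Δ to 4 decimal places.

At (-2, -2): F = (37.0000, -38.0000).
Jacobian J = [[-4·x - 3·y^2, -6·x·y + 10·y], [8·x·y - 4·x - 2, 4·x^2]].
At the point, J = [[-4.0000, -44.0000], [38.0000, 16.0000]] (det J = 1608.0000).
Solving J·Δ = −F gives Δ = (0.6716, 0.7799).

(0.6716, 0.7799)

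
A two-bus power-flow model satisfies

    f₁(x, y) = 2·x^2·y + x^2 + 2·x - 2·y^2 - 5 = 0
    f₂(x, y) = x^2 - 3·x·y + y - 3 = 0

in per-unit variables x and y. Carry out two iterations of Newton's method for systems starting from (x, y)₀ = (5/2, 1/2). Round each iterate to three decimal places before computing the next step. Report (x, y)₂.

At (5/2, 1/2): F = (12.000, 0.000).
Jacobian J = [[4·x·y + 2·x + 2, 2·x^2 - 4·y], [2·x - 3·y, -3·x + 1]].
At the point, J = [[12.000, 10.500], [3.500, -6.500]] (det J = -114.750).
Solving J·Δ = −F gives Δ = (-0.680, -0.366).
Then the next iterate is (x, y)₁ = (1.820, 0.134).
Round to (1.820, 0.134) and repeat: F = (2.80421, -0.28524), J = [[6.61552, 6.08880], [3.238, -4.460]].
Δ = (-0.219, -0.223), so (x, y)₂ = (1.601, -0.089).

(1.601, -0.089)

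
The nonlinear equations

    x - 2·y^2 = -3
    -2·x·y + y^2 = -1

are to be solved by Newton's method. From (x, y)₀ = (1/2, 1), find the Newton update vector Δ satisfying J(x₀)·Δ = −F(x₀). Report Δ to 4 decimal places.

(0.7857, 0.5714)

At (1/2, 1): F = (1.5000, 1.0000).
Jacobian J = [[1, -4·y], [-2·y, -2·x + 2·y]].
At the point, J = [[1.0000, -4.0000], [-2.0000, 1.0000]] (det J = -7.0000).
Solving J·Δ = −F gives Δ = (0.7857, 0.5714).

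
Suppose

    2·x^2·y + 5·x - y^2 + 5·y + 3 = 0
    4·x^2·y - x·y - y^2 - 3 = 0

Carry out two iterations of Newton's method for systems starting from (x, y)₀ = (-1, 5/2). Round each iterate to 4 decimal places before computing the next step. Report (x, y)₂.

At (-1, 5/2): F = (9.2500, 3.2500).
Jacobian J = [[4·x·y + 5, 2·x^2 - 2·y + 5], [8·x·y - y, 4·x^2 - x - 2·y]].
At the point, J = [[-5.0000, 2.0000], [-22.5000, 0.0000]] (det J = 45.0000).
Solving J·Δ = −F gives Δ = (0.1444, -4.2639).
Then the next iterate is (x, y)₁ = (-0.8556, -1.7639).
Round to (-0.8556, -1.7639) and repeat: F = (-15.791374, -12.785598), J = [[11.036771, 9.991903], [13.837443, 7.311605]].
Δ = (0.2135, 1.3446), so (x, y)₂ = (-0.6421, -0.4193).

(-0.6421, -0.4193)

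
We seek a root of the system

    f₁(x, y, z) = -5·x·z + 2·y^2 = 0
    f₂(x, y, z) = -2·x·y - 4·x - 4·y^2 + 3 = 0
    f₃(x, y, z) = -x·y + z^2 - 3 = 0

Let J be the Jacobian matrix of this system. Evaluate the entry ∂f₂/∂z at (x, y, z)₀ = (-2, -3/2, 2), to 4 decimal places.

0.0000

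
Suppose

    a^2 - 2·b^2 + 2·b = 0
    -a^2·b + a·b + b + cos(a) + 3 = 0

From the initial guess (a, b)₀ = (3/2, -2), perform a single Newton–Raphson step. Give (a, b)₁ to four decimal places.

(0.5386, -0.7366)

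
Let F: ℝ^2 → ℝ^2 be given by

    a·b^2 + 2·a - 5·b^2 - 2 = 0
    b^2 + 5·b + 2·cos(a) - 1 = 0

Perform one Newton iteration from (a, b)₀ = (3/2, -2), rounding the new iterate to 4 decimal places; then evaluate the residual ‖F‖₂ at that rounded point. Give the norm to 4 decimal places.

3.8971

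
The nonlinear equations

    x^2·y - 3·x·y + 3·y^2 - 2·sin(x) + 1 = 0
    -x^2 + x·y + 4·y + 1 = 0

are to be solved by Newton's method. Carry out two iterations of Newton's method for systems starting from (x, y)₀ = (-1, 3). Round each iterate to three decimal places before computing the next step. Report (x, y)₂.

(-1.165, 0.017)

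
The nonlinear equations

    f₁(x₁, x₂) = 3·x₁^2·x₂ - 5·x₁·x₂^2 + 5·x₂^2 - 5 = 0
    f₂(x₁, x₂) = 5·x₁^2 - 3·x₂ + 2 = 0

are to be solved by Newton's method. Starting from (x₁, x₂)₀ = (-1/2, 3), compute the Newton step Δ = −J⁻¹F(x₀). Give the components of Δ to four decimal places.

(-0.1761, -1.6232)

At (-1/2, 3): F = (64.7500, -5.7500).
Jacobian J = [[6·x₁·x₂ - 5·x₂^2, 3·x₁^2 - 10·x₁·x₂ + 10·x₂], [10·x₁, -3]].
At the point, J = [[-54.0000, 45.7500], [-5.0000, -3.0000]] (det J = 390.7500).
Solving J·Δ = −F gives Δ = (-0.1761, -1.6232).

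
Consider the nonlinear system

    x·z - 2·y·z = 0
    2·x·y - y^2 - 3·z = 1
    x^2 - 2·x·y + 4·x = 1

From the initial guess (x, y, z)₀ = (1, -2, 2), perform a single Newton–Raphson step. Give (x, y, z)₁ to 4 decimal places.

At (1, -2, 2): F = (10.0000, -15.0000, 8.0000).
Jacobian J = [[z, -2·z, x - 2·y], [2·y, 2·x - 2·y, -3], [2·x - 2·y + 4, -2·x, 0]].
At the point, J = [[2.0000, -4.0000, 5.0000], [-4.0000, 6.0000, -3.0000], [10.0000, -2.0000, 0.0000]] (det J = -152.0000).
Solving J·Δ = −F gives Δ = (-0.3553, 2.2237, -0.0789).
Then the next iterate is (x, y, z)₁ = (0.6447, 0.2237, 1.9211).

(0.6447, 0.2237, 1.9211)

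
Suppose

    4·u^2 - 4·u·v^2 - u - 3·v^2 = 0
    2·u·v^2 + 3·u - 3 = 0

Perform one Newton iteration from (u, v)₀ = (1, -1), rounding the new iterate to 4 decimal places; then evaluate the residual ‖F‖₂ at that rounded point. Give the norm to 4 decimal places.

At (1, -1): F = (-4.0000, 2.0000).
Jacobian J = [[8·u - 4·v^2 - 1, -8·u·v - 6·v], [2·v^2 + 3, 4·u·v]].
At the point, J = [[3.0000, 14.0000], [5.0000, -4.0000]] (det J = -82.0000).
Solving J·Δ = −F gives Δ = (-0.1463, 0.3171).
Then the next iterate is (u, v)₁ = (0.8537, -0.6829).
Re-evaluating at (0.8537, -0.6829): F = (-0.930043, 0.357350), so ‖F‖₂ = 0.9963.

0.9963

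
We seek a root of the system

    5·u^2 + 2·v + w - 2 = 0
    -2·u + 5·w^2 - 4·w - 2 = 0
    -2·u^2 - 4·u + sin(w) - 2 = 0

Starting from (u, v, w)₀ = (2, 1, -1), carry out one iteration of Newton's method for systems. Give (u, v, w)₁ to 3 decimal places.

At (2, 1, -1): F = (19.000, 3.000, -18.84147).
Jacobian J = [[10·u, 2, 1], [-2, 0, 10·w - 4], [-4·u - 4, 0, cos(w)]].
At the point, J = [[20.000, 2.000, 1.000], [-2.000, 0.000, -14.000], [-12.000, 0.000, 0.54030]] (det J = 338.16121).
Solving J·Δ = −F gives Δ = (-1.551, 5.787, 0.436).
Then the next iterate is (u, v, w)₁ = (0.449, 6.787, -0.564).

(0.449, 6.787, -0.564)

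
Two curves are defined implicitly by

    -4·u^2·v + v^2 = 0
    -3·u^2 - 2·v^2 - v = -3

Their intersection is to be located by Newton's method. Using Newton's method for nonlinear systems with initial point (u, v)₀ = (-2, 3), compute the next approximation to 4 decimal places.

(-1.5893, 1.0714)

At (-2, 3): F = (-39.0000, -30.0000).
Jacobian J = [[-8·u·v, -4·u^2 + 2·v], [-6·u, -4·v - 1]].
At the point, J = [[48.0000, -10.0000], [12.0000, -13.0000]] (det J = -504.0000).
Solving J·Δ = −F gives Δ = (0.4107, -1.9286).
Then the next iterate is (u, v)₁ = (-1.5893, 1.0714).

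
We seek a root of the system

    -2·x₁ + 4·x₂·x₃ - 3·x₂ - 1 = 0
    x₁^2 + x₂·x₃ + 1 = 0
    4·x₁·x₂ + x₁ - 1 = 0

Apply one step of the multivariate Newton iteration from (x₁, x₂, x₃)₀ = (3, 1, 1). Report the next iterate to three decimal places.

At (3, 1, 1): F = (-6.000, 11.000, 14.000).
Jacobian J = [[-2, 4·x₃ - 3, 4·x₂], [2·x₁, x₃, x₂], [4·x₂ + 1, 4·x₁, 0]].
At the point, J = [[-2.000, 1.000, 4.000], [6.000, 1.000, 1.000], [5.000, 12.000, 0.000]] (det J = 297.000).
Solving J·Δ = −F gives Δ = (-1.879, -0.384, 0.657).
Then the next iterate is (x₁, x₂, x₃)₁ = (1.121, 0.616, 1.657).

(1.121, 0.616, 1.657)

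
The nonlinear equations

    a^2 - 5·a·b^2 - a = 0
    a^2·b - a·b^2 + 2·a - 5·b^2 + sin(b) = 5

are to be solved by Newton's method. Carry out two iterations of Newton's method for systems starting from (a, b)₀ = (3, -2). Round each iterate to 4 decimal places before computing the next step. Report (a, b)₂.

(-0.6246, -0.5613)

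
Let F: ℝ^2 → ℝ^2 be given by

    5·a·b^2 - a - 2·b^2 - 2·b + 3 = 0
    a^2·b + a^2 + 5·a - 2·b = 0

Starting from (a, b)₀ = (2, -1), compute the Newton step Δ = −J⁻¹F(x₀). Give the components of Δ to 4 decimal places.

(-2.4286, 0.0714)

At (2, -1): F = (11.0000, 12.0000).
Jacobian J = [[5·b^2 - 1, 10·a·b - 4·b - 2], [2·a·b + 2·a + 5, a^2 - 2]].
At the point, J = [[4.0000, -18.0000], [5.0000, 2.0000]] (det J = 98.0000).
Solving J·Δ = −F gives Δ = (-2.4286, 0.0714).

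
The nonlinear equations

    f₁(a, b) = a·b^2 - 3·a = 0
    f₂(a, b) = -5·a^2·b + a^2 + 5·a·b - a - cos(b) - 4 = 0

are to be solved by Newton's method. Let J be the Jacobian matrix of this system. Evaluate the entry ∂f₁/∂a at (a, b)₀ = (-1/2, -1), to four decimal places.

-2.0000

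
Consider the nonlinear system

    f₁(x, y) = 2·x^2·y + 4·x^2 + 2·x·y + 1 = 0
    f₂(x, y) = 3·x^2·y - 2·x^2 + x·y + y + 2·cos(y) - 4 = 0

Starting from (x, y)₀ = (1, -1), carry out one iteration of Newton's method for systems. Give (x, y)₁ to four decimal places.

(0.1918, -0.8459)

At (1, -1): F = (1.0000, -9.919395).
Jacobian J = [[4·x·y + 8·x + 2·y, 2·x^2 + 2·x], [6·x·y - 4·x + y, 3·x^2 + x - 2·sin(y) + 1]].
At the point, J = [[2.0000, 4.0000], [-11.0000, 6.682942]] (det J = 57.365884).
Solving J·Δ = −F gives Δ = (-0.8082, 0.1541).
Then the next iterate is (x, y)₁ = (0.1918, -0.8459).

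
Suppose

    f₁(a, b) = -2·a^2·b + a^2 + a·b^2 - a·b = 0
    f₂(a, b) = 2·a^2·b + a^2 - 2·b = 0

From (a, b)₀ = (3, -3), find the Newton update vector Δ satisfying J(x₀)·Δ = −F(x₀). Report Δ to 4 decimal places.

(0.2059, 2.8235)

At (3, -3): F = (99.0000, -39.0000).
Jacobian J = [[-4·a·b + 2·a + b^2 - b, -2·a^2 + 2·a·b - a], [4·a·b + 2·a, 2·a^2 - 2]].
At the point, J = [[54.0000, -39.0000], [-30.0000, 16.0000]] (det J = -306.0000).
Solving J·Δ = −F gives Δ = (0.2059, 2.8235).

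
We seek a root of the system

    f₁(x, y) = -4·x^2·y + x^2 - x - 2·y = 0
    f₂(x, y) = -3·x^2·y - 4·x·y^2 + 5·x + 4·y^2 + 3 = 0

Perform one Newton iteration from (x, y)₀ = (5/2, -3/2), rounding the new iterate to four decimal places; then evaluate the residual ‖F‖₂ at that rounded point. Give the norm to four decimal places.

At (5/2, -3/2): F = (44.2500, 30.1250).
Jacobian J = [[-8·x·y + 2·x - 1, -4·x^2 - 2], [-6·x·y - 4·y^2 + 5, -3·x^2 - 8·x·y + 8·y]].
At the point, J = [[34.0000, -27.0000], [18.5000, -0.7500]] (det J = 474.0000).
Solving J·Δ = −F gives Δ = (-1.6460, -0.4338).
Then the next iterate is (x, y)₁ = (0.8540, -1.9338).
Re-evaluating at (0.8540, -1.9338): F = (9.384321, 13.684970), so ‖F‖₂ = 16.5935.

16.5935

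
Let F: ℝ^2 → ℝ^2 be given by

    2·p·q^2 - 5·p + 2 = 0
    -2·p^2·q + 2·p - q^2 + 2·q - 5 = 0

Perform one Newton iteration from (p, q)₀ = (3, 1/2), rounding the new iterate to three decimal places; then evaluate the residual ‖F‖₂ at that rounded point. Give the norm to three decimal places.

At (3, 1/2): F = (-11.500, -7.250).
Jacobian J = [[2·q^2 - 5, 4·p·q], [-4·p·q + 2, -2·p^2 - 2·q + 2]].
At the point, J = [[-4.500, 6.000], [-4.000, -17.000]] (det J = 100.500).
Solving J·Δ = −F gives Δ = (-2.378, 0.133).
Then the next iterate is (p, q)₁ = (0.622, 0.633).
Re-evaluating at (0.622, 0.633): F = (-0.61154, -3.38048), so ‖F‖₂ = 3.435.

3.435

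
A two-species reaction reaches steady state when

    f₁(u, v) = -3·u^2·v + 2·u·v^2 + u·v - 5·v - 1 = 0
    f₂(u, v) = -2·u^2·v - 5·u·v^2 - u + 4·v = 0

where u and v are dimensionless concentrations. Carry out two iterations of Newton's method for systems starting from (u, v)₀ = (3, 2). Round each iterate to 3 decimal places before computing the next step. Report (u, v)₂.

(0.523, 1.645)

At (3, 2): F = (-35.000, -91.000).
Jacobian J = [[-6·u·v + 2·v^2 + v, -3·u^2 + 4·u·v + u - 5], [-4·u·v - 5·v^2 - 1, -2·u^2 - 10·u·v + 4]].
At the point, J = [[-26.000, -5.000], [-45.000, -74.000]] (det J = 1699.000).
Solving J·Δ = −F gives Δ = (-1.257, -0.466).
Then the next iterate is (u, v)₁ = (1.743, 1.534).
Round to (1.743, 1.534) and repeat: F = (-11.77424, -25.43549), J = [[-9.80226, -1.67610], [-23.46083, -28.81372]].
Δ = (-1.220, 0.111), so (u, v)₂ = (0.523, 1.645).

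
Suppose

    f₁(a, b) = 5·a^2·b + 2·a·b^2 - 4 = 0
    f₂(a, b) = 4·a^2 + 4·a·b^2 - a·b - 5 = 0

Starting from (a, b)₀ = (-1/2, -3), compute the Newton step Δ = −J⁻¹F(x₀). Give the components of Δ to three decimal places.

(0.246, 1.192)

At (-1/2, -3): F = (-16.750, -23.500).
Jacobian J = [[10·a·b + 2·b^2, 5·a^2 + 4·a·b], [8·a + 4·b^2 - b, 8·a·b - a]].
At the point, J = [[33.000, 7.250], [35.000, 12.500]] (det J = 158.750).
Solving J·Δ = −F gives Δ = (0.246, 1.192).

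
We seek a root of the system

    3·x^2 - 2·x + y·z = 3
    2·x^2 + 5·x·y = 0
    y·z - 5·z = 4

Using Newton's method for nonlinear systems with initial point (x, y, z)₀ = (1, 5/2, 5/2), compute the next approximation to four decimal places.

At (1, 5/2, 5/2): F = (4.2500, 14.5000, -10.2500).
Jacobian J = [[6·x - 2, z, y], [4·x + 5·y, 5·x, 0], [0, z, y - 5]].
At the point, J = [[4.0000, 2.5000, 2.5000], [16.5000, 5.0000, 0.0000], [0.0000, 2.5000, -2.5000]] (det J = 156.2500).
Solving J·Δ = −F gives Δ = (-1.6400, 2.5120, -1.5880).
Then the next iterate is (x, y, z)₁ = (-0.6400, 5.0120, 0.9120).

(-0.6400, 5.0120, 0.9120)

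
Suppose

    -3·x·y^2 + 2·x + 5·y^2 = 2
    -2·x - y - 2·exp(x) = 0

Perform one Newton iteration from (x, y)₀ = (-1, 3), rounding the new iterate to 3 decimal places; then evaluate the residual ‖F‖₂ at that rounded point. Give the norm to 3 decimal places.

15.270

At (-1, 3): F = (68.000, -1.73576).
Jacobian J = [[-3·y^2 + 2, -6·x·y + 10·y], [-2·exp(x) - 2, -1]].
At the point, J = [[-25.000, 48.000], [-2.73576, -1.000]] (det J = 156.31643).
Solving J·Δ = −F gives Δ = (-0.098, -1.468).
Then the next iterate is (x, y)₁ = (-1.098, 1.532).
Re-evaluating at (-1.098, 1.532): F = (15.27022, -0.00307), so ‖F‖₂ = 15.270.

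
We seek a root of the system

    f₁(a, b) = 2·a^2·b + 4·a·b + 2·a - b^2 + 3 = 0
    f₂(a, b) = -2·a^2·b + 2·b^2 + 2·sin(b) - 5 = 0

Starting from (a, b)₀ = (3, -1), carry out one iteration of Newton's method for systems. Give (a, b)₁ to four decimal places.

(3.3740, -0.1489)

At (3, -1): F = (-22.0000, 13.317058).
Jacobian J = [[4·a·b + 4·b + 2, 2·a^2 + 4·a - 2·b], [-4·a·b, -2·a^2 + 4·b + 2·cos(b)]].
At the point, J = [[-14.0000, 32.0000], [12.0000, -20.919395]] (det J = -91.128465).
Solving J·Δ = −F gives Δ = (0.3740, 0.8511).
Then the next iterate is (a, b)₁ = (3.3740, -0.1489).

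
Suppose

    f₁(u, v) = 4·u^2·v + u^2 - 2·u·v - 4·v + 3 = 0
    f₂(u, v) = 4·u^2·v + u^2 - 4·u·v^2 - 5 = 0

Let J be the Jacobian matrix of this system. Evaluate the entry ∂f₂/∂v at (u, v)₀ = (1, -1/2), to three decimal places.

∂f₂/∂v = 4·u^2 - 8·u·v.
At (1, -1/2) this is 8.000.

8.000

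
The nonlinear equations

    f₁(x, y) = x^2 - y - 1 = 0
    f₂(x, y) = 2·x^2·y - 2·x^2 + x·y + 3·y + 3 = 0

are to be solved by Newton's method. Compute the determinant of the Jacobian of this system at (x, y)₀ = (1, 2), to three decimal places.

18.000

J = [[2·x, -1], [4·x·y - 4·x + y, 2·x^2 + x + 3]].
At the point, J = [[2.000, -1.000], [6.000, 6.000]].
det J = 18.000.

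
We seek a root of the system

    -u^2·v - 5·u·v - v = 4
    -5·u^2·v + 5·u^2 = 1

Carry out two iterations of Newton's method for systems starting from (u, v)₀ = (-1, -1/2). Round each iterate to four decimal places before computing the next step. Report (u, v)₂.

(-2.0269, 0.2740)

At (-1, -1/2): F = (-5.5000, 6.5000).
Jacobian J = [[-2·u·v - 5·v, -u^2 - 5·u - 1], [-10·u·v + 10·u, -5·u^2]].
At the point, J = [[1.5000, 3.0000], [-15.0000, -5.0000]] (det J = 37.5000).
Solving J·Δ = −F gives Δ = (-0.2133, 1.9400).
Then the next iterate is (u, v)₁ = (-1.2133, 1.4400).
Round to (-1.2133, 1.4400) and repeat: F = (1.175940, -4.238613), J = [[-3.705696, 3.594403], [5.338520, -7.360484]].
Δ = (-0.8136, -1.1660), so (u, v)₂ = (-2.0269, 0.2740).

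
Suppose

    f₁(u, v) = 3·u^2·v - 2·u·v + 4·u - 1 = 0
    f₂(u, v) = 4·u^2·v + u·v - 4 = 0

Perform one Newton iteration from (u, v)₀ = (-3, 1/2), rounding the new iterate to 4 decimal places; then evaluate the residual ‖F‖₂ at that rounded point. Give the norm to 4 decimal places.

0.7388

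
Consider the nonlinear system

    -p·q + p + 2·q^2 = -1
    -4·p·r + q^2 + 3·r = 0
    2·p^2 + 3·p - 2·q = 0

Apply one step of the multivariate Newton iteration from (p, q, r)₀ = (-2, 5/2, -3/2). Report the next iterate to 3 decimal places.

At (-2, 5/2, -3/2): F = (16.500, -10.250, -3.000).
Jacobian J = [[-q + 1, -p + 4·q, 0], [-4·r, 2·q, -4·p + 3], [4·p + 3, -2, 0]].
At the point, J = [[-1.500, 12.000, 0.000], [6.000, 5.000, 11.000], [-5.000, -2.000, 0.000]] (det J = -693.000).
Solving J·Δ = −F gives Δ = (-0.048, -1.381, 1.585).
Then the next iterate is (p, q, r)₁ = (-2.048, 1.119, 0.085).

(-2.048, 1.119, 0.085)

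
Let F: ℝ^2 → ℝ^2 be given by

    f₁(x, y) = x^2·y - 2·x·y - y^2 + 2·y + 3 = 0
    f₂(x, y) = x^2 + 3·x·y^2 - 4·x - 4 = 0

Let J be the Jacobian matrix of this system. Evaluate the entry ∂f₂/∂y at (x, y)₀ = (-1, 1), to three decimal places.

∂f₂/∂y = 6·x·y.
At (-1, 1) this is -6.000.

-6.000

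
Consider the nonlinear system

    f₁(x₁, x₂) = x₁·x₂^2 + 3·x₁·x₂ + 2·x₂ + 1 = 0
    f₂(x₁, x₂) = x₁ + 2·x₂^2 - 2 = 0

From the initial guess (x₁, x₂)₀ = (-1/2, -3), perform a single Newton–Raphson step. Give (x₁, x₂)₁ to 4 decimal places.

(1.1429, -1.5714)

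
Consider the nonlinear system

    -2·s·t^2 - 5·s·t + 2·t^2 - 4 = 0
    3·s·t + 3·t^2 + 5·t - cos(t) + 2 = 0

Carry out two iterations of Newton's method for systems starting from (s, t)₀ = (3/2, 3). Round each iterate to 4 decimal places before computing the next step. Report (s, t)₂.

At (3/2, 3): F = (-35.5000, 58.489992).
Jacobian J = [[-2·t^2 - 5·t, -4·s·t - 5·s + 4·t], [3·t, 3·s + 6·t + sin(t) + 5]].
At the point, J = [[-33.0000, -13.5000], [9.0000, 27.641120]] (det J = -790.656960).
Solving J·Δ = −F gives Δ = (-0.2424, -2.0371).
Then the next iterate is (s, t)₁ = (1.2576, 0.9629).
Round to (1.2576, 0.9629) and repeat: F = (-10.532396, 12.657716), J = [[-6.668853, -7.280172], [2.8887, 15.371051]].
Δ = (-0.8560, -0.6626), so (s, t)₂ = (0.4016, 0.3003).

(0.4016, 0.3003)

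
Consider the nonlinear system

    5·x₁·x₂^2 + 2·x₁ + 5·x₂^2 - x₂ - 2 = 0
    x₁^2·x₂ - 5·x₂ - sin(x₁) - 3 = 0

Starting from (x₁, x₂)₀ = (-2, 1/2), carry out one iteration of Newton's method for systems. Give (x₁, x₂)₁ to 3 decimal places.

At (-2, 1/2): F = (-7.750, -2.59070).
Jacobian J = [[5·x₂^2 + 2, 10·x₁·x₂ + 10·x₂ - 1], [2·x₁·x₂ - cos(x₁), x₁^2 - 5]].
At the point, J = [[3.250, -6.000], [-1.58385, -1.000]] (det J = -12.75312).
Solving J·Δ = −F gives Δ = (-0.611, -1.623).
Then the next iterate is (x₁, x₂)₁ = (-2.611, -1.123).

(-2.611, -1.123)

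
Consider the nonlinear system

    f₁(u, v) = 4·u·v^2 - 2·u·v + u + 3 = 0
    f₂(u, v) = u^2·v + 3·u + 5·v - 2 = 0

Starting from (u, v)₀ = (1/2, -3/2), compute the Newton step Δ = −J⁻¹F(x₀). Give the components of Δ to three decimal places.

At (1/2, -3/2): F = (9.500, -8.375).
Jacobian J = [[4·v^2 - 2·v + 1, 8·u·v - 2·u], [2·u·v + 3, u^2 + 5]].
At the point, J = [[13.000, -7.000], [1.500, 5.250]] (det J = 78.750).
Solving J·Δ = −F gives Δ = (0.111, 1.563).

(0.111, 1.563)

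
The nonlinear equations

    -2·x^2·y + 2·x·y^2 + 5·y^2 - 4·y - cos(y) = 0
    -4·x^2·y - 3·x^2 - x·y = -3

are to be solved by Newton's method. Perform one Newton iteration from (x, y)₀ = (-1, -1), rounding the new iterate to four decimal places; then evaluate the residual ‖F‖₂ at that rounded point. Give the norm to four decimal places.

At (-1, -1): F = (8.459698, 3.0000).
Jacobian J = [[-4·x·y + 2·y^2, -2·x^2 + 4·x·y + 10·y + sin(y) - 4], [-8·x·y - 6·x - y, -4·x^2 - x]].
At the point, J = [[-2.0000, -12.841471], [-1.0000, -3.0000]] (det J = -6.841471).
Solving J·Δ = −F gives Δ = (1.9214, 0.3595).
Then the next iterate is (x, y)₁ = (0.9214, -0.6405).
Re-evaluating at (0.9214, -0.6405): F = (5.654936, 3.218304), so ‖F‖₂ = 6.5066.

6.5066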